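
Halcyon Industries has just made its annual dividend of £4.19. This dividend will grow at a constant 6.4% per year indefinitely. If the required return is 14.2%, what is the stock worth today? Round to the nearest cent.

£57.16

D₁ = D₀ × (1 + g) = £4.19 × 1.064 = £4.4582
Growing perpetuity: P = D₁ / (r − g) = £4.4582 / (0.142 − 0.064) = £57.16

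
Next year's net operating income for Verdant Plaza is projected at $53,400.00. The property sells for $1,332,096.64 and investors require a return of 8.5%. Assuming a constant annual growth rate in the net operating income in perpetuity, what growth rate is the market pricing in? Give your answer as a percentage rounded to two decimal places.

4.49%

P = D₁/(r−g) ⇒ g = r − D₁/P = 0.085 − $53,400.00/$1,332,096.64 = 0.044913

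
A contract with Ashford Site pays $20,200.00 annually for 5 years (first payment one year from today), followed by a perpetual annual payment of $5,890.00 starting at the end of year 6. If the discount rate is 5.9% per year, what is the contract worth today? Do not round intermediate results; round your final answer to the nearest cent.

PV of 5-year annuity: $20,200.00 × [1 − (1+0.059)^−5] / 0.059 = 85321.72774
Perpetuity value at year 5: $5,890.00 / 0.059 = 99830.50847
PV of perpetuity: 99830.50847 / (1+0.059)^5 = 74952.04430
Total PV = 85321.72774 + 74952.04430 = 160273.77204

$160273.77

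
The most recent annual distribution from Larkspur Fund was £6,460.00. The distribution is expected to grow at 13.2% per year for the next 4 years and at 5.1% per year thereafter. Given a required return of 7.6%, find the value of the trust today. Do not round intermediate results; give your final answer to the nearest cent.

£362065.61

D_1 = 7312.72000
D_2 = 8277.99904
D_3 = 9370.69491
D_4 = 10607.62664
Terminal value at year 4: TV = D_4×(1+g_2)/(r−g_2) = 11148.61560/0.025 = 445944.62402
P_0 = D_1/(1+r)^1 + D_2/(1+r)^2 + D_3/(1+r)^3 + D_4/(1+r)^4 + TV/(1+r)^4
    = 6796.20818 + 7149.91418 + 7522.02867 + 7913.50972 + 332683.94859 = 362065.60934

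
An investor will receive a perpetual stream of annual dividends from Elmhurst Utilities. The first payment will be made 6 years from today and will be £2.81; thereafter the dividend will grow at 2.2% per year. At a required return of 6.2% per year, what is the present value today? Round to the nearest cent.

Value at end of year 5: C₁ / (r − g) = £2.81 / (0.062 − 0.022) = £70.2500
Discount to today: PV = £70.2500 / (1 + 0.062)^5 = £70.2500 / 1.350898 = £52.00

£52.00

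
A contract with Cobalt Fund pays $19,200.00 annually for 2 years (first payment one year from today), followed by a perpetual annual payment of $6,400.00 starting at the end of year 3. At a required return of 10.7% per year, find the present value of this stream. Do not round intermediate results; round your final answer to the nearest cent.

$81821.02

PV of 2-year annuity: $19,200.00 × [1 − (1+0.107)^−2] / 0.107 = 33011.90013
Perpetuity value at year 2: $6,400.00 / 0.107 = 59813.08411
PV of perpetuity: 59813.08411 / (1+0.107)^2 = 48809.11740
Total PV = 33011.90013 + 48809.11740 = 81821.01753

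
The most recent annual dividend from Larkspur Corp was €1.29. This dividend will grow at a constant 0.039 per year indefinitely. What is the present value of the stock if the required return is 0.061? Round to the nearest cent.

€60.92

D₁ = D₀ × (1 + g) = €1.29 × 1.039 = €1.3403
Growing perpetuity: P = D₁ / (r − g) = €1.3403 / (0.061 − 0.039) = €60.92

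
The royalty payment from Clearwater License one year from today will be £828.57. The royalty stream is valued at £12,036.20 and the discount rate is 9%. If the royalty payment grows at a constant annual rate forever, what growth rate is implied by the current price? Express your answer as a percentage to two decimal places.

P = D₁/(r−g) ⇒ g = r − D₁/P = 0.09 − £828.57/£12,036.20 = 0.021160

2.12%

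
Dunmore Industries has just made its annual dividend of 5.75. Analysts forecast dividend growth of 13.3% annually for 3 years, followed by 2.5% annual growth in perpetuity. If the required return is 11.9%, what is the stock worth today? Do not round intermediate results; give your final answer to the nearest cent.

82.77

D_1 = 6.51475
D_2 = 7.38121
D_3 = 8.36291
Terminal value at year 3: TV = D_3×(1+g_2)/(r−g_2) = 8.57199/0.094 = 91.19134
P_0 = D_1/(1+r)^1 + D_2/(1+r)^2 + D_3/(1+r)^3 + TV/(1+r)^3
    = 5.82194 + 5.89478 + 5.96853 + 65.08237 = 82.76761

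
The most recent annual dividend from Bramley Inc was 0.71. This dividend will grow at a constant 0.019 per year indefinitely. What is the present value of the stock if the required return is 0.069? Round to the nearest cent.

D₁ = D₀ × (1 + g) = 0.71 × 1.019 = 0.7235
Growing perpetuity: P = D₁ / (r − g) = 0.7235 / (0.069 − 0.019) = 14.47

14.47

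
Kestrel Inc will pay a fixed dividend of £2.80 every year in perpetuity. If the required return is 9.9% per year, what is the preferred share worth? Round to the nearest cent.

£28.28

Level perpetuity: PV = C / r = £2.80 / 0.099 = £28.28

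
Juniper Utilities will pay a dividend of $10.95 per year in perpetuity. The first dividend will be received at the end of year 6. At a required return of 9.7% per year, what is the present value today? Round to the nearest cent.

$71.06

Value at end of year 5: C / r = $10.95 / 0.097 = $112.8866
Discount to today: PV = $112.8866 / (1 + 0.097)^5 = $112.8866 / 1.588668 = $71.06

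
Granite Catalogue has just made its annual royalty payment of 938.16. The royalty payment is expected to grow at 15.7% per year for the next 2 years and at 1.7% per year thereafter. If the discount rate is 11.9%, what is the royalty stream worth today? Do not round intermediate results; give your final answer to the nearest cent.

D_1 = 1085.45112
D_2 = 1255.86695
Terminal value at year 2: TV = D_2×(1+g_2)/(r−g_2) = 1277.21668/0.102 = 12521.73220
P_0 = D_1/(1+r)^1 + D_2/(1+r)^2 + TV/(1+r)^2
    = 970.01887 + 1002.95964 + 10000.09759 = 11973.07610

11973.08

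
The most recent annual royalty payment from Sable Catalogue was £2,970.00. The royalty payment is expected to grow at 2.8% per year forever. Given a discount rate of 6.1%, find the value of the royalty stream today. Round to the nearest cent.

£92520.00

D₁ = D₀ × (1 + g) = £2,970.00 × 1.028 = £3,053.1600
Growing perpetuity: P = D₁ / (r − g) = £3,053.1600 / (0.061 − 0.028) = £92,520.00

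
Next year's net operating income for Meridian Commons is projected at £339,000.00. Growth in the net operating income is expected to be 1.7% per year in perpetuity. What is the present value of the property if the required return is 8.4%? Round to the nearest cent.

£5059701.49

Growing perpetuity: P = D₁ / (r − g) = £339,000.0000 / (0.084 − 0.017) = £5,059,701.49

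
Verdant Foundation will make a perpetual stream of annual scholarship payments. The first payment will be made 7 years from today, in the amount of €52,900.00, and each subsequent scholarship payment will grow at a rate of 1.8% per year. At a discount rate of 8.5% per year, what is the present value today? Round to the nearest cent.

Value at end of year 6: C₁ / (r − g) = €52,900.00 / (0.085 − 0.018) = €789,552.2388
Discount to today: PV = €789,552.2388 / (1 + 0.085)^6 = €789,552.2388 / 1.631468 = €483,952.17

€483952.17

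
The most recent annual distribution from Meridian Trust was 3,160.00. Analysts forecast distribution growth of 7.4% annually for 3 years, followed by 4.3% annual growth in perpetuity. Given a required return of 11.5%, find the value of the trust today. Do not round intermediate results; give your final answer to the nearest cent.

D_1 = 3393.84000
D_2 = 3644.98416
D_3 = 3914.71299
Terminal value at year 3: TV = D_3×(1+g_2)/(r−g_2) = 4083.04565/0.072 = 56708.96731
P_0 = D_1/(1+r)^1 + D_2/(1+r)^2 + D_3/(1+r)^3 + TV/(1+r)^3
    = 3043.80269 + 2931.87811 + 2824.06914 + 40909.77930 = 49709.52923

49709.53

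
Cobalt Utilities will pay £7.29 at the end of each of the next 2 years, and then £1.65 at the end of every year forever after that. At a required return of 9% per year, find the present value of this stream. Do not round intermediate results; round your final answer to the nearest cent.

PV of 2-year annuity: £7.29 × [1 − (1+0.09)^−2] / 0.09 = 12.82392
Perpetuity value at year 2: £1.65 / 0.09 = 18.33333
PV of perpetuity: 18.33333 / (1+0.09)^2 = 15.43080
Total PV = 12.82392 + 15.43080 = 28.25472

£28.25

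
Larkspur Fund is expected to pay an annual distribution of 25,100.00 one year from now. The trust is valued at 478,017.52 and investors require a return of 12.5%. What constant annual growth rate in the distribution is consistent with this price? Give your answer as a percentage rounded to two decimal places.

P = D₁/(r−g) ⇒ g = r − D₁/P = 0.125 − 25,100.00/478,017.52 = 0.072491

7.25%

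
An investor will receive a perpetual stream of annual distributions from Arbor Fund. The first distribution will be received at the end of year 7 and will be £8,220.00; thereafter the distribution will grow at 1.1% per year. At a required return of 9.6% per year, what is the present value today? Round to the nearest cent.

Value at end of year 6: C₁ / (r − g) = £8,220.00 / (0.096 − 0.011) = £96,705.8824
Discount to today: PV = £96,705.8824 / (1 + 0.096)^6 = £96,705.8824 / 1.733258 = £55,794.27

£55794.27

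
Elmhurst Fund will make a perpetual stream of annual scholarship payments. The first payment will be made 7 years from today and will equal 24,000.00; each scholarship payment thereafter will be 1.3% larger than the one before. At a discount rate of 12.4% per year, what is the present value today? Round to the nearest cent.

107223.60

Value at end of year 6: C₁ / (r − g) = 24,000.00 / (0.124 − 0.013) = 216,216.2162
Discount to today: PV = 216,216.2162 / (1 + 0.124)^6 = 216,216.2162 / 2.016498 = 107,223.60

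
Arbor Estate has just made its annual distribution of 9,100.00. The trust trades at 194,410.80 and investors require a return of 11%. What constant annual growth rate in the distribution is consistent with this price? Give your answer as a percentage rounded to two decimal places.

6.04%

P = D₀(1+g)/(r−g) ⇒ P(r−g) = D₀(1+g) ⇒ g(P+D₀) = P·r − D₀
g = (P·r − D₀)/(P + D₀) = (194,410.80×0.11 − 9,100.00) / (194,410.80 + 9,100.00) = 0.060366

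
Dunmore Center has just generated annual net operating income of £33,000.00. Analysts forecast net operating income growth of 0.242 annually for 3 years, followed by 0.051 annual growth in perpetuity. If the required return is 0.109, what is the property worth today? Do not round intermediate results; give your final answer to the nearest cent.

D_1 = 40986.00000
D_2 = 50904.61200
D_3 = 63223.52810
Terminal value at year 3: TV = D_3×(1+g_2)/(r−g_2) = 66447.92804/0.058 = 1145653.93168
P_0 = D_1/(1+r)^1 + D_2/(1+r)^2 + D_3/(1+r)^3 + TV/(1+r)^3
    = 36957.61948 + 41389.86780 + 46353.66619 + 839960.39946 = 964661.55293

£964661.55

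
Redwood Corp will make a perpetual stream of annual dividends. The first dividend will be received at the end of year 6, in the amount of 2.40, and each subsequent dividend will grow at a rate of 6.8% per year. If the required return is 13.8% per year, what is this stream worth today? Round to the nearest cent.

17.96

Value at end of year 5: C₁ / (r − g) = 2.40 / (0.138 − 0.068) = 34.2857
Discount to today: PV = 34.2857 / (1 + 0.138)^5 = 34.2857 / 1.908584 = 17.96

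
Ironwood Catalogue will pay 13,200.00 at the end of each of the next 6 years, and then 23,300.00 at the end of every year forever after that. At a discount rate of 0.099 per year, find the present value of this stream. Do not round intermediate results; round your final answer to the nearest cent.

PV of 6-year annuity: 13,200.00 × [1 − (1+0.099)^−6] / 0.099 = 57658.30677
Perpetuity value at year 6: 23,300.00 / 0.099 = 235353.53535
PV of perpetuity: 235353.53535 / (1+0.099)^6 = 133577.88780
Total PV = 57658.30677 + 133577.88780 = 191236.19457

191236.19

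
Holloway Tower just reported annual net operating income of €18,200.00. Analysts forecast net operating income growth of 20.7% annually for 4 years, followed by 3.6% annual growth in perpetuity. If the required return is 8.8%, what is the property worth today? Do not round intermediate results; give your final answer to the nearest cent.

D_1 = 21967.40000
D_2 = 26514.65180
D_3 = 32003.18472
D_4 = 38627.84396
Terminal value at year 4: TV = D_4×(1+g_2)/(r−g_2) = 40018.44634/0.052 = 769585.50659
P_0 = D_1/(1+r)^1 + D_2/(1+r)^2 + D_3/(1+r)^3 + D_4/(1+r)^4 + TV/(1+r)^4
    = 20190.62500 + 22398.97461 + 24848.86246 + 27566.70679 + 549213.61986 = 644218.78872

€644218.79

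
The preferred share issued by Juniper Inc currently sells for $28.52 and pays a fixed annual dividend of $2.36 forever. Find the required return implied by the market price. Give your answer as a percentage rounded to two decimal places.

8.27%

P = C/r ⇒ r = C/P = $2.36/$28.52 = 0.082749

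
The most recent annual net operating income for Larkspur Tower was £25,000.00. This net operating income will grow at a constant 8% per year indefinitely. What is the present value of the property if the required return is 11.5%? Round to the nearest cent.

D₁ = D₀ × (1 + g) = £25,000.00 × 1.08 = £27,000.0000
Growing perpetuity: P = D₁ / (r − g) = £27,000.0000 / (0.115 − 0.08) = £771,428.57

£771428.57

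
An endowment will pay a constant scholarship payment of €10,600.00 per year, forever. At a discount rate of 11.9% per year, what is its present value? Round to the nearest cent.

Level perpetuity: PV = C / r = €10,600.00 / 0.119 = €89,075.63

€89075.63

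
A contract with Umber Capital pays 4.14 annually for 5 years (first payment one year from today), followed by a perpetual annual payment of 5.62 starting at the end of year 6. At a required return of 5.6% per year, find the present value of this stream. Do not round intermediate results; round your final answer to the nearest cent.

PV of 5-year annuity: 4.14 × [1 − (1+0.056)^−5] / 0.056 = 17.63060
Perpetuity value at year 5: 5.62 / 0.056 = 100.35714
PV of perpetuity: 100.35714 / (1+0.056)^5 = 76.42381
Total PV = 17.63060 + 76.42381 = 94.05442

94.05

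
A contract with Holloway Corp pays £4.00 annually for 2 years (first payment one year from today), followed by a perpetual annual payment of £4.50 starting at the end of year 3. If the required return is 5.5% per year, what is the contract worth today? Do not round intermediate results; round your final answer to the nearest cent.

£80.90

PV of 2-year annuity: £4.00 × [1 − (1+0.055)^−2] / 0.055 = 7.38528
Perpetuity value at year 2: £4.50 / 0.055 = 81.81818
PV of perpetuity: 81.81818 / (1+0.055)^2 = 73.50974
Total PV = 7.38528 + 73.50974 = 80.89502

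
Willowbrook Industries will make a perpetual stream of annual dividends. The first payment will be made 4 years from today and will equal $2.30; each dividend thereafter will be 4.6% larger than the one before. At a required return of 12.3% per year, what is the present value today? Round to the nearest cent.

Value at end of year 3: C₁ / (r − g) = $2.30 / (0.123 − 0.046) = $29.8701
Discount to today: PV = $29.8701 / (1 + 0.123)^3 = $29.8701 / 1.416248 = $21.09

$21.09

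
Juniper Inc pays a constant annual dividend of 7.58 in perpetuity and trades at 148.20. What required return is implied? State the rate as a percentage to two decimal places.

5.11%

P = C/r ⇒ r = C/P = 7.58/148.20 = 0.051147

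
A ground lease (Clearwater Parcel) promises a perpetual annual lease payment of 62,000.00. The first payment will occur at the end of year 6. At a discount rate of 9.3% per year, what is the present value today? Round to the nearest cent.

Value at end of year 5: C / r = 62,000.00 / 0.093 = 666,666.6667
Discount to today: PV = 666,666.6667 / (1 + 0.093)^5 = 666,666.6667 / 1.559915 = 427,373.84

427373.84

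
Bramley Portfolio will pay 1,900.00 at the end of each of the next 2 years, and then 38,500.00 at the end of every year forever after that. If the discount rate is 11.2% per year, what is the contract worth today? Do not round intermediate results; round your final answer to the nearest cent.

281237.71

PV of 2-year annuity: 1,900.00 × [1 − (1+0.112)^−2] / 0.112 = 3245.17365
Perpetuity value at year 2: 38,500.00 / 0.112 = 343750.00000
PV of perpetuity: 343750.00000 / (1+0.112)^2 = 277992.53403
Total PV = 3245.17365 + 277992.53403 = 281237.70768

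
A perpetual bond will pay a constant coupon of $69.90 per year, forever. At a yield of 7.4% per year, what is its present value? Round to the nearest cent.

$944.59

Level perpetuity: PV = C / r = $69.90 / 0.074 = $944.59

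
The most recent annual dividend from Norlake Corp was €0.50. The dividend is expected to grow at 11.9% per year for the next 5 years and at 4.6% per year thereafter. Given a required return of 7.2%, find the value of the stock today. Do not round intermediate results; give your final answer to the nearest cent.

€27.78

D_1 = 0.55950
D_2 = 0.62608
D_3 = 0.70058
D_4 = 0.78395
D_5 = 0.87724
Terminal value at year 5: TV = D_5×(1+g_2)/(r−g_2) = 0.91760/0.026 = 35.29220
P_0 = D_1/(1+r)^1 + D_2/(1+r)^2 + D_3/(1+r)^3 + D_4/(1+r)^4 + D_5/(1+r)^5 + TV/(1+r)^5
    = 0.52192 + 0.54480 + 0.56869 + 0.59362 + 0.61965 + 24.92900 = 27.77769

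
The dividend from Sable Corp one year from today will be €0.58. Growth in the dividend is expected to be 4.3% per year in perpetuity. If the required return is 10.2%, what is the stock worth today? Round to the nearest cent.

€9.83

Growing perpetuity: P = D₁ / (r − g) = €0.5800 / (0.102 − 0.043) = €9.83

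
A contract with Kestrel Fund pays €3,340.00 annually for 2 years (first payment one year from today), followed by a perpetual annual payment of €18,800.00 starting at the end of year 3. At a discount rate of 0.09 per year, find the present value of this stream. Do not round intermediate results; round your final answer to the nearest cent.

€181693.03

PV of 2-year annuity: €3,340.00 × [1 − (1+0.09)^−2] / 0.09 = 5875.43136
Perpetuity value at year 2: €18,800.00 / 0.09 = 208888.88889
PV of perpetuity: 208888.88889 / (1+0.09)^2 = 175817.59859
Total PV = 5875.43136 + 175817.59859 = 181693.02995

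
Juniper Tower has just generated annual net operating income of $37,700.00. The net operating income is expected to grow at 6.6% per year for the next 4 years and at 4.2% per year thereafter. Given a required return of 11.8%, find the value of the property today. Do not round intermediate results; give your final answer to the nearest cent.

D_1 = 40188.20000
D_2 = 42840.62120
D_3 = 45668.10220
D_4 = 48682.19694
Terminal value at year 4: TV = D_4×(1+g_2)/(r−g_2) = 50726.84922/0.076 = 667458.54232
P_0 = D_1/(1+r)^1 + D_2/(1+r)^2 + D_3/(1+r)^3 + D_4/(1+r)^4 + TV/(1+r)^4
    = 35946.51163 + 34274.58085 + 32680.41430 + 31160.39503 + 427225.41611 = 561287.31793

$561287.32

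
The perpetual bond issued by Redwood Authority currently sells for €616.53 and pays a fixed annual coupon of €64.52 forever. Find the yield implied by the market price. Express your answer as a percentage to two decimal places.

P = C/r ⇒ r = C/P = €64.52/€616.53 = 0.104650

10.47%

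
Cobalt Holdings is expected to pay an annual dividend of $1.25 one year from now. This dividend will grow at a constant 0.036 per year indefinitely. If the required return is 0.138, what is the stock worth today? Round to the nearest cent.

Growing perpetuity: P = D₁ / (r − g) = $1.2500 / (0.138 − 0.036) = $12.25

$12.25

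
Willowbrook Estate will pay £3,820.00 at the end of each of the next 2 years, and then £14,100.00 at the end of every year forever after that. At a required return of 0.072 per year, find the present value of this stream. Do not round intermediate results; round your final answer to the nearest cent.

£177298.30

PV of 2-year annuity: £3,820.00 × [1 − (1+0.072)^−2] / 0.072 = 6887.53063
Perpetuity value at year 2: £14,100.00 / 0.072 = 195833.33333
PV of perpetuity: 195833.33333 / (1+0.072)^2 = 170410.77263
Total PV = 6887.53063 + 170410.77263 = 177298.30326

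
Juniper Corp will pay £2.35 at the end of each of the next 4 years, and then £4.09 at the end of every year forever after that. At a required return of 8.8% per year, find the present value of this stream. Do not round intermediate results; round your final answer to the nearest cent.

£40.82

PV of 4-year annuity: £2.35 × [1 − (1+0.088)^−4] / 0.088 = 7.64688
Perpetuity value at year 4: £4.09 / 0.088 = 46.47727
PV of perpetuity: 46.47727 / (1+0.088)^4 = 33.16844
Total PV = 7.64688 + 33.16844 = 40.81532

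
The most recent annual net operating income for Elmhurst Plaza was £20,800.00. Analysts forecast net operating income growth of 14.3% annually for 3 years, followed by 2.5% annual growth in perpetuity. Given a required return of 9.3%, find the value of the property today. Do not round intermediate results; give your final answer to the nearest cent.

D_1 = 23774.40000
D_2 = 27174.13920
D_3 = 31060.04111
Terminal value at year 3: TV = D_3×(1+g_2)/(r−g_2) = 31836.54213/0.068 = 468184.44314
P_0 = D_1/(1+r)^1 + D_2/(1+r)^2 + D_3/(1+r)^3 + TV/(1+r)^3
    = 21751.50961 + 22746.54664 + 23787.10230 + 358555.58612 = 426840.74467

£426840.74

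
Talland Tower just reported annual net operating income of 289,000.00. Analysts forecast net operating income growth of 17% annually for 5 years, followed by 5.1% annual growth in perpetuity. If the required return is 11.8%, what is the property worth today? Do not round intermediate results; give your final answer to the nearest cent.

7350018.93

D_1 = 338130.00000
D_2 = 395612.10000
D_3 = 462866.15700
D_4 = 541553.40369
D_5 = 633617.48232
Terminal value at year 5: TV = D_5×(1+g_2)/(r−g_2) = 665931.97392/0.067 = 9939283.19277
P_0 = D_1/(1+r)^1 + D_2/(1+r)^2 + D_3/(1+r)^3 + D_4/(1+r)^4 + D_5/(1+r)^5 + TV/(1+r)^5
    = 302441.86047 + 316508.92374 + 331230.26903 + 346636.32806 + 362758.94797 + 5690442.60170 = 7350018.93096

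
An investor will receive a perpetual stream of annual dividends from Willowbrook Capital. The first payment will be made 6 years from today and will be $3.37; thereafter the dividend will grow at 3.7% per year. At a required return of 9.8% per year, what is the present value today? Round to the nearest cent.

Value at end of year 5: C₁ / (r − g) = $3.37 / (0.098 − 0.037) = $55.2459
Discount to today: PV = $55.2459 / (1 + 0.098)^5 = $55.2459 / 1.595922 = $34.62

$34.62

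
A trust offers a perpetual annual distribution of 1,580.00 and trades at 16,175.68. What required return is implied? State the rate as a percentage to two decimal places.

P = C/r ⇒ r = C/P = 1,580.00/16,175.68 = 0.097678

9.77%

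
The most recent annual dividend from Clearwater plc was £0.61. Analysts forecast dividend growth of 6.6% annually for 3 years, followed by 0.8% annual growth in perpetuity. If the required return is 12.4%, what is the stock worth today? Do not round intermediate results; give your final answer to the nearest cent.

D_1 = 0.65026
D_2 = 0.69318
D_3 = 0.73893
Terminal value at year 3: TV = D_3×(1+g_2)/(r−g_2) = 0.74484/0.116 = 6.42102
P_0 = D_1/(1+r)^1 + D_2/(1+r)^2 + D_3/(1+r)^3 + TV/(1+r)^3
    = 0.57852 + 0.54867 + 0.52036 + 4.52173 = 6.16929

£6.17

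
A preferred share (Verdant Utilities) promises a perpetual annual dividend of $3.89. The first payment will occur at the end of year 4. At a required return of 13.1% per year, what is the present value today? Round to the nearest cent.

Value at end of year 3: C / r = $3.89 / 0.131 = $29.6947
Discount to today: PV = $29.6947 / (1 + 0.131)^3 = $29.6947 / 1.446731 = $20.53

$20.53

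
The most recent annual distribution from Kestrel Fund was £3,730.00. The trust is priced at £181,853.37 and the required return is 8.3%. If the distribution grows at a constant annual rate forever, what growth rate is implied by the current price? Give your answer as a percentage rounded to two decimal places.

P = D₀(1+g)/(r−g) ⇒ P(r−g) = D₀(1+g) ⇒ g(P+D₀) = P·r − D₀
g = (P·r − D₀)/(P + D₀) = (£181,853.37×0.083 − £3,730.00) / (£181,853.37 + £3,730.00) = 0.061233

6.12%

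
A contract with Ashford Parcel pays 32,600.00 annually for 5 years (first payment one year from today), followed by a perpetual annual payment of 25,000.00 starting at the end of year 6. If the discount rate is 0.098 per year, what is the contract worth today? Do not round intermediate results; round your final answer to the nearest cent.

284059.83

PV of 5-year annuity: 32,600.00 × [1 − (1+0.098)^−5] / 0.098 = 124213.65669
Perpetuity value at year 5: 25,000.00 / 0.098 = 255102.04082
PV of perpetuity: 255102.04082 / (1+0.098)^5 = 159846.16912
Total PV = 124213.65669 + 159846.16912 = 284059.82581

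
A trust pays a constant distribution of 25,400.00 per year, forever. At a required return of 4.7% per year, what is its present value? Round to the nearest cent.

Level perpetuity: PV = C / r = 25,400.00 / 0.047 = 540,425.53

540425.53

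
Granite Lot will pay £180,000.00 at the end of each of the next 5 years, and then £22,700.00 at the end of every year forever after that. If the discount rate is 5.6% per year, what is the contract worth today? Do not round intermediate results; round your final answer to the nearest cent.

PV of 5-year annuity: £180,000.00 × [1 − (1+0.056)^−5] / 0.056 = 766547.95672
Perpetuity value at year 5: £22,700.00 / 0.056 = 405357.14286
PV of perpetuity: 405357.14286 / (1+0.056)^5 = 308686.92832
Total PV = 766547.95672 + 308686.92832 = 1075234.88503

£1075234.89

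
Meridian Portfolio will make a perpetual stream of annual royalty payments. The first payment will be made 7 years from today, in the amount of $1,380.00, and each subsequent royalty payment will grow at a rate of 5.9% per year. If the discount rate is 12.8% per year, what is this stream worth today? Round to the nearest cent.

$9709.02

Value at end of year 6: C₁ / (r − g) = $1,380.00 / (0.128 − 0.059) = $20,000.0000
Discount to today: PV = $20,000.0000 / (1 + 0.128)^6 = $20,000.0000 / 2.059940 = $9,709.02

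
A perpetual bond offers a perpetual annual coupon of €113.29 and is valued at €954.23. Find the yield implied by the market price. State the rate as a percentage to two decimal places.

11.87%

P = C/r ⇒ r = C/P = €113.29/€954.23 = 0.118724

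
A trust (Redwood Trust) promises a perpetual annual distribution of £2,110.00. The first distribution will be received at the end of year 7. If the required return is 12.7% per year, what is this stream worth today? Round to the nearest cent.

Value at end of year 6: C / r = £2,110.00 / 0.127 = £16,614.1732
Discount to today: PV = £16,614.1732 / (1 + 0.127)^6 = £16,614.1732 / 2.049007 = £8,108.40

£8108.40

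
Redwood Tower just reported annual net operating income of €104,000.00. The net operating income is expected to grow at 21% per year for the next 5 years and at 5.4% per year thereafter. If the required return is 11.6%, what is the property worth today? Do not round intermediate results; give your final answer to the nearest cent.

€3316156.36

D_1 = 125840.00000
D_2 = 152266.40000
D_3 = 184242.34400
D_4 = 222933.23624
D_5 = 269749.21585
Terminal value at year 5: TV = D_5×(1+g_2)/(r−g_2) = 284315.67351/0.062 = 4585736.66946
P_0 = D_1/(1+r)^1 + D_2/(1+r)^2 + D_3/(1+r)^3 + D_4/(1+r)^4 + D_5/(1+r)^5 + TV/(1+r)^5
    = 112759.85663 + 122257.55065 + 132555.22965 + 143720.27587 + 155825.74714 + 2649037.70130 = 3316156.36122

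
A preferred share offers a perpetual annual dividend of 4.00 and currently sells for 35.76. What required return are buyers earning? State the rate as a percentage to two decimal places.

P = C/r ⇒ r = C/P = 4.00/35.76 = 0.111857

11.19%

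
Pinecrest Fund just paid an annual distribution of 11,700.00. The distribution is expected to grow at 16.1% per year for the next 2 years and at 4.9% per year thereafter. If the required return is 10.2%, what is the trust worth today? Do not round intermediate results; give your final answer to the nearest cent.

D_1 = 13583.70000
D_2 = 15770.67570
Terminal value at year 2: TV = D_2×(1+g_2)/(r−g_2) = 16543.43881/0.053 = 312140.35489
P_0 = D_1/(1+r)^1 + D_2/(1+r)^2 + TV/(1+r)^2
    = 12326.40653 + 12986.35026 + 257031.72494 = 282344.48173

282344.48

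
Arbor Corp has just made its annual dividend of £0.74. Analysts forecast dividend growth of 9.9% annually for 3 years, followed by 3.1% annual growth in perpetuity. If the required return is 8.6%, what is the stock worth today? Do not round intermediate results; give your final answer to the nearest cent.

£16.65

D_1 = 0.81326
D_2 = 0.89377
D_3 = 0.98226
Terminal value at year 3: TV = D_3×(1+g_2)/(r−g_2) = 1.01271/0.055 = 18.41284
P_0 = D_1/(1+r)^1 + D_2/(1+r)^2 + D_3/(1+r)^3 + TV/(1+r)^3
    = 0.74886 + 0.75782 + 0.76689 + 14.37578 = 16.64935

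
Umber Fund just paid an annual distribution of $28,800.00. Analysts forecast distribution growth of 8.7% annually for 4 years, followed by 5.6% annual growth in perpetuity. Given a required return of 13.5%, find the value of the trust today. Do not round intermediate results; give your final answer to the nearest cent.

D_1 = 31305.60000
D_2 = 34029.18720
D_3 = 36989.72649
D_4 = 40207.83269
Terminal value at year 4: TV = D_4×(1+g_2)/(r−g_2) = 42459.47132/0.079 = 537461.66230
P_0 = D_1/(1+r)^1 + D_2/(1+r)^2 + D_3/(1+r)^3 + D_4/(1+r)^4 + TV/(1+r)^4
    = 27582.02643 + 26415.56188 + 25298.42798 + 24228.53852 + 323865.02120 = 427389.57601

$427389.58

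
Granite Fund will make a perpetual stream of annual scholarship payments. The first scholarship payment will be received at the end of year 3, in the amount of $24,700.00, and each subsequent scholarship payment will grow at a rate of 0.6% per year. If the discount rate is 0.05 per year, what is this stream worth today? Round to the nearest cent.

$509173.37

Value at end of year 2: C₁ / (r − g) = $24,700.00 / (0.05 − 0.006) = $561,363.6364
Discount to today: PV = $561,363.6364 / (1 + 0.05)^2 = $561,363.6364 / 1.102500 = $509,173.37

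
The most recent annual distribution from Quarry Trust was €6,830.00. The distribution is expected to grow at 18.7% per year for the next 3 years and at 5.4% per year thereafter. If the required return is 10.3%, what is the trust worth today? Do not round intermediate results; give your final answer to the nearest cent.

D_1 = 8107.21000
D_2 = 9623.25827
D_3 = 11422.80757
Terminal value at year 3: TV = D_3×(1+g_2)/(r−g_2) = 12039.63918/0.049 = 245706.92194
P_0 = D_1/(1+r)^1 + D_2/(1+r)^2 + D_3/(1+r)^3 + TV/(1+r)^3
    = 7350.14506 + 7909.90225 + 8512.28828 + 183101.05813 = 206873.39372

€206873.39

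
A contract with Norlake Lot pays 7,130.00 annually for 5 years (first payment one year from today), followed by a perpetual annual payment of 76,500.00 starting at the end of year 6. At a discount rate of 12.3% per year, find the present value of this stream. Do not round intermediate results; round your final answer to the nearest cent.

373735.25

PV of 5-year annuity: 7,130.00 × [1 − (1+0.123)^−5] / 0.123 = 25512.17899
Perpetuity value at year 5: 76,500.00 / 0.123 = 621951.21951
PV of perpetuity: 621951.21951 / (1+0.123)^5 = 348223.07191
Total PV = 25512.17899 + 348223.07191 = 373735.25090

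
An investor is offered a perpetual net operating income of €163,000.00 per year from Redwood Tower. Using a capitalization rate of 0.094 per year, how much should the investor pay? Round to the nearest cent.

Level perpetuity: PV = C / r = €163,000.00 / 0.094 = €1,734,042.55

€1734042.55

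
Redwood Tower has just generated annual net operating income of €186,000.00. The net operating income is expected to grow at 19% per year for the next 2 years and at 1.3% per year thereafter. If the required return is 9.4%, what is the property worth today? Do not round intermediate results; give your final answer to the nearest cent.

€3174703.09

D_1 = 221340.00000
D_2 = 263394.60000
Terminal value at year 2: TV = D_2×(1+g_2)/(r−g_2) = 266818.72980/0.081 = 3294058.39259
P_0 = D_1/(1+r)^1 + D_2/(1+r)^2 + TV/(1+r)^2
    = 202321.75503 + 220075.76644 + 2752305.57285 = 3174703.09432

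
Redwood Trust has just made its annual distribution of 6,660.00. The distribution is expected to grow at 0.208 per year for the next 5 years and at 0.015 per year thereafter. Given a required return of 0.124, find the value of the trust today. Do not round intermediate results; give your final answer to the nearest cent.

D_1 = 8045.28000
D_2 = 9718.69824
D_3 = 11740.18747
D_4 = 14182.14647
D_5 = 17132.03293
Terminal value at year 5: TV = D_5×(1+g_2)/(r−g_2) = 17389.01343/0.109 = 159532.23328
P_0 = D_1/(1+r)^1 + D_2/(1+r)^2 + D_3/(1+r)^3 + D_4/(1+r)^4 + D_5/(1+r)^5 + TV/(1+r)^5
    = 7157.72242 + 7692.64118 + 8267.53607 + 8885.39464 + 9549.42769 + 88923.56976 = 130476.29175

130476.29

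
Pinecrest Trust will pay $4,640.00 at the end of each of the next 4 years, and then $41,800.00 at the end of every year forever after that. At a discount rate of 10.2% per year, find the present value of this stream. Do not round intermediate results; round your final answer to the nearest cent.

$292519.89

PV of 4-year annuity: $4,640.00 × [1 − (1+0.102)^−4] / 0.102 = 14644.72333
Perpetuity value at year 4: $41,800.00 / 0.102 = 409803.92157
PV of perpetuity: 409803.92157 / (1+0.102)^4 = 277875.16395
Total PV = 14644.72333 + 277875.16395 = 292519.88729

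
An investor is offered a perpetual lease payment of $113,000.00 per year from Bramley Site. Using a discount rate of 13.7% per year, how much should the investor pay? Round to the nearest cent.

$824817.52

Level perpetuity: PV = C / r = $113,000.00 / 0.137 = $824,817.52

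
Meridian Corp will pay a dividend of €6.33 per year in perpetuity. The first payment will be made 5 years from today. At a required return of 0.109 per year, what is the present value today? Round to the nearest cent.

Value at end of year 4: C / r = €6.33 / 0.109 = €58.0734
Discount to today: PV = €58.0734 / (1 + 0.109)^4 = €58.0734 / 1.512607 = €38.39

€38.39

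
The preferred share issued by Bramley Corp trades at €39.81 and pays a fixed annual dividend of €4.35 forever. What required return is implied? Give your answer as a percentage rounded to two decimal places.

10.93%

P = C/r ⇒ r = C/P = €4.35/€39.81 = 0.109269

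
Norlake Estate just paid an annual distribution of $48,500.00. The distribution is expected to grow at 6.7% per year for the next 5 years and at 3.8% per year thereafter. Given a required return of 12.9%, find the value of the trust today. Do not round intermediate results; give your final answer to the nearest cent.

D_1 = 51749.50000
D_2 = 55216.71650
D_3 = 58916.23651
D_4 = 62863.62435
D_5 = 67075.48718
Terminal value at year 5: TV = D_5×(1+g_2)/(r−g_2) = 69624.35570/0.091 = 765102.80984
P_0 = D_1/(1+r)^1 + D_2/(1+r)^2 + D_3/(1+r)^3 + D_4/(1+r)^4 + D_5/(1+r)^5 + TV/(1+r)^5
    = 45836.58105 + 43319.42602 + 40940.50271 + 38692.22001 + 36567.40368 + 417109.50570 = 622465.63916

$622465.64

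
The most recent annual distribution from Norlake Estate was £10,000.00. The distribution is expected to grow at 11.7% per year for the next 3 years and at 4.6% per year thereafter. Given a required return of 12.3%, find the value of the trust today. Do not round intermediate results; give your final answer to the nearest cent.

D_1 = 11170.00000
D_2 = 12476.89000
D_3 = 13936.68613
Terminal value at year 3: TV = D_3×(1+g_2)/(r−g_2) = 14577.77369/0.077 = 189321.73626
P_0 = D_1/(1+r)^1 + D_2/(1+r)^2 + D_3/(1+r)^3 + TV/(1+r)^3
    = 9946.57168 + 9893.42882 + 9840.56990 + 133678.39110 = 163358.96151

£163358.96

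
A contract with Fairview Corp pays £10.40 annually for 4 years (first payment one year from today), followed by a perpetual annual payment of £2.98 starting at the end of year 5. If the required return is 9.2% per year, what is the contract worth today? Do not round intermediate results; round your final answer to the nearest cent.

£56.32

PV of 4-year annuity: £10.40 × [1 − (1+0.092)^−4] / 0.092 = 33.54571
Perpetuity value at year 4: £2.98 / 0.092 = 32.39130
PV of perpetuity: 32.39130 / (1+0.092)^4 = 22.77917
Total PV = 33.54571 + 22.77917 = 56.32488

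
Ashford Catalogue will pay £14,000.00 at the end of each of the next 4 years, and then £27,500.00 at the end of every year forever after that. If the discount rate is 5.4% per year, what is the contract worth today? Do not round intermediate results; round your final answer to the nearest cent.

£461830.40

PV of 4-year annuity: £14,000.00 × [1 − (1+0.054)^−4] / 0.054 = 49185.48783
Perpetuity value at year 4: £27,500.00 / 0.054 = 509259.25926
PV of perpetuity: 509259.25926 / (1+0.054)^4 = 412644.90817
Total PV = 49185.48783 + 412644.90817 = 461830.39600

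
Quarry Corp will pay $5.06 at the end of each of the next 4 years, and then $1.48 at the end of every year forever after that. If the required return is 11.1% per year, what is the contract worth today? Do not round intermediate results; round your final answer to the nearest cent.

PV of 4-year annuity: $5.06 × [1 − (1+0.111)^−4] / 0.111 = 15.66492
Perpetuity value at year 4: $1.48 / 0.111 = 13.33333
PV of perpetuity: 13.33333 / (1+0.111)^4 = 8.75150
Total PV = 15.66492 + 8.75150 = 24.41642

$24.42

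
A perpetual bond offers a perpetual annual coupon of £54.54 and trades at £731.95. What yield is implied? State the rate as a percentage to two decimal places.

7.45%

P = C/r ⇒ r = C/P = £54.54/£731.95 = 0.074513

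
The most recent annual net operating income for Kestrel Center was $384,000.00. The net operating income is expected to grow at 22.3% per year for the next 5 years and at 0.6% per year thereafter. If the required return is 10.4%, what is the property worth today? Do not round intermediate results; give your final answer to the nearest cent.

D_1 = 469632.00000
D_2 = 574359.93600
D_3 = 702442.20173
D_4 = 859086.81271
D_5 = 1050663.17195
Terminal value at year 5: TV = D_5×(1+g_2)/(r−g_2) = 1056967.15098/0.098 = 10785379.09163
P_0 = D_1/(1+r)^1 + D_2/(1+r)^2 + D_3/(1+r)^3 + D_4/(1+r)^4 + D_5/(1+r)^5 + TV/(1+r)^5
    = 425391.30435 + 471244.17139 + 522039.51233 + 578310.07571 + 640646.03495 + 6576427.66494 = 9214058.76367

$9214058.76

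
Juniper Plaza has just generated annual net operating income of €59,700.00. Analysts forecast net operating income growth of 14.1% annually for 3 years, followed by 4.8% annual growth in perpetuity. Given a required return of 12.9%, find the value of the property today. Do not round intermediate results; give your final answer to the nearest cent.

€980241.54

D_1 = 68117.70000
D_2 = 77722.29570
D_3 = 88681.13939
Terminal value at year 3: TV = D_3×(1+g_2)/(r−g_2) = 92937.83408/0.081 = 1147380.66771
P_0 = D_1/(1+r)^1 + D_2/(1+r)^2 + D_3/(1+r)^3 + TV/(1+r)^3
    = 60334.54384 + 60975.83218 + 61623.93668 + 797307.23014 = 980241.54284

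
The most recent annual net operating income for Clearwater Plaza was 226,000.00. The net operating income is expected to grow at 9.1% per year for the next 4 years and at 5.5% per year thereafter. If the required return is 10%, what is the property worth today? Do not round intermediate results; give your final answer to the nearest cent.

6012817.12

D_1 = 246566.00000
D_2 = 269003.50600
D_3 = 293482.82505
D_4 = 320189.76213
Terminal value at year 4: TV = D_4×(1+g_2)/(r−g_2) = 337800.19904/0.045 = 7506671.08982
P_0 = D_1/(1+r)^1 + D_2/(1+r)^2 + D_3/(1+r)^3 + D_4/(1+r)^4 + TV/(1+r)^4
    = 224150.90909 + 222316.94711 + 220497.99027 + 218693.91580 + 5127157.35935 = 6012817.12162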